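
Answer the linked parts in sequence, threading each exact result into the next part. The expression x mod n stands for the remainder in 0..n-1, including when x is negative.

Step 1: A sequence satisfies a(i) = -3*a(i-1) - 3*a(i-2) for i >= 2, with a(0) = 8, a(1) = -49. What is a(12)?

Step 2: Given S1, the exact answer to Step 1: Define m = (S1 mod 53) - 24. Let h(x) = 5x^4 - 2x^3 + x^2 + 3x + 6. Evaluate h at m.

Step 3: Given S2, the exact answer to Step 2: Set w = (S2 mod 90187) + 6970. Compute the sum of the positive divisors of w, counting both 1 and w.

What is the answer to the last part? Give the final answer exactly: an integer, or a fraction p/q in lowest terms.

27540

Step 1: a(2) = -3*(-49) - 3*(8) = 123; iterating: a(2)=123, a(3)=-222, a(4)=297, a(5)=-225, a(6)=-216, a(7)=1323, a(8)=-3321, a(9)=5994, a(10)=-8019, a(11)=6075, a(12)=5832; answer 5832
Step 2: S1 = 5832; m = -22; 5*(-22)^4 - 2*(-22)^3 + 1*(-22)^2 + 3*(-22)^1 + 6 = (1171280) + (21296) + (484) + (-66) + (6) = 1193000; answer 1193000
Step 3: S2 = 1193000; w = 27539; 27539 is prime, so its only divisors are 1 and 27539; sigma = 1 + 27539 = 27540; answer 27540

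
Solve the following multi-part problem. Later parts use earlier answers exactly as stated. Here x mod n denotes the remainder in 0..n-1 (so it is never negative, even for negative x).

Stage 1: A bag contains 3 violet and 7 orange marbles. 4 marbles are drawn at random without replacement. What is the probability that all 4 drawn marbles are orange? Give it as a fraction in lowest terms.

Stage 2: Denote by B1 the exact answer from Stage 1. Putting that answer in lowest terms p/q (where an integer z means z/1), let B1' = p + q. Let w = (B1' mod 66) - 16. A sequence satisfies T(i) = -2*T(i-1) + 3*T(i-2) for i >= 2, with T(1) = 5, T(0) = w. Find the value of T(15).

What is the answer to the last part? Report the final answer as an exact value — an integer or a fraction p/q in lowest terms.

50221169

Stage 1: total draws C(10,4) = 210; favorable C(7,4) = 35; P = 1/6; answer 1/6
Stage 2: B1 = 1/6; threaded value p + q = 7; w = -9; T(2) = -2*(5) + 3*(-9) = -37; iterating: T(2)=-37, T(3)=89, T(4)=-289, T(5)=845, T(6)=-2557, T(7)=7649, T(8)=-22969, T(9)=68885, T(10)=-206677, T(11)=620009, T(12)=-1860049, T(13)=5580125, T(14)=-16740397, T(15)=50221169; answer 50221169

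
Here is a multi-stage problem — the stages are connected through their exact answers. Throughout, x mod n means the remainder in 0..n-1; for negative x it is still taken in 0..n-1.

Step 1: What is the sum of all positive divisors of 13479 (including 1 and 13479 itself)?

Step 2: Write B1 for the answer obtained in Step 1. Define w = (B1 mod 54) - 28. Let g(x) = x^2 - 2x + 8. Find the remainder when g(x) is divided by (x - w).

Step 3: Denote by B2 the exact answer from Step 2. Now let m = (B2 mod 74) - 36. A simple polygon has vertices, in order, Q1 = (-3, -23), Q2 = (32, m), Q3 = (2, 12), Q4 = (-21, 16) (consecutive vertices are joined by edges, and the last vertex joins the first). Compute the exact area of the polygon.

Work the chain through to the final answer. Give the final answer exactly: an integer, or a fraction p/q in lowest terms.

Step 1: 13479 = 3 * 4493; sigma = (1 + 3) * (1 + 4493) = 4 * 4494 = 17976; answer 17976
Step 2: B1 = 17976; w = 20; remainder = value at the root: 1*(20)^2 - 2*(20)^1 + 8 = (400) + (-40) + (8) = 368; answer 368
Step 3: B2 = 368; m = 36; cross terms: (-3*36 - 32*-23)=628, (32*12 - 2*36)=312, (2*16 - -21*12)=284, (-21*-23 - -3*16)=531; twice the area = |1755| = 1755; area = 1755/2; answer 1755/2

1755/2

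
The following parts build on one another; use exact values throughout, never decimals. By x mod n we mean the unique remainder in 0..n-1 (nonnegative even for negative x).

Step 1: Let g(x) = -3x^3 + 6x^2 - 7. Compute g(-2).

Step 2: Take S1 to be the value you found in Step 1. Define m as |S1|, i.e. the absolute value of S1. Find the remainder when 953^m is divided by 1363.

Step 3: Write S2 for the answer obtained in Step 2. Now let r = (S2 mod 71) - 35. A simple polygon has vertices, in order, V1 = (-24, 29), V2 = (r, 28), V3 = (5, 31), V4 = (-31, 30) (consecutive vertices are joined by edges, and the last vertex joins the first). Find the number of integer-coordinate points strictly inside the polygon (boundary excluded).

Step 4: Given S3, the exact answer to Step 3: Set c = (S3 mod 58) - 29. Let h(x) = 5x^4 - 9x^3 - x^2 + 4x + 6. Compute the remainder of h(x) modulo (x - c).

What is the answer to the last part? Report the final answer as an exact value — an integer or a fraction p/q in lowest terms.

Step 1: -3*(-2)^3 + 6*(-2)^2 - 7 = (24) + (24) + (-7) = 41; answer 41
Step 2: S1 = 41; m = 41; squarings mod 1363: 953^1=953, 953^2=451, 953^4=314, 953^8=460, 953^16=335, 953^32=459; 953^41 = 953^1 * 953^8 * 953^32 = 819 (mod 1363); answer 819
Step 3: S2 = 819; r = 3; cross terms: (-24*28 - 3*29)=-759, (3*31 - 5*28)=-47, (5*30 - -31*31)=1111, (-31*29 - -24*30)=-179; twice the area = |126| = 126; area = 63; boundary points = 1 + 1 + 1 + 1 = 4; strictly interior points = area - boundary/2 + 1 = 62; answer 62
Step 4: S3 = 62; c = -25; remainder = value at the root: 5*(-25)^4 - 9*(-25)^3 - 1*(-25)^2 + 4*(-25)^1 + 6 = (1953125) + (140625) + (-625) + (-100) + (6) = 2093031; answer 2093031

2093031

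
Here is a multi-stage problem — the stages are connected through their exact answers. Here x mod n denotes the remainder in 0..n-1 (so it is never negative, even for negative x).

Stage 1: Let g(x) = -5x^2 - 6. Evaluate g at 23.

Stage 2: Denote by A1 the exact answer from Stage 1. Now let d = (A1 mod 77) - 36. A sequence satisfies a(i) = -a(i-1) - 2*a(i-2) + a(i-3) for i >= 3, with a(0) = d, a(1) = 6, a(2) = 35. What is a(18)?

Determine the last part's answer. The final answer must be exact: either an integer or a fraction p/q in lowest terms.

15479

Stage 1: -5*(23)^2 - 6 = (-2645) + (-6) = -2651; answer -2651
Stage 2: A1 = -2651; d = 8; a(3) = -1*(35) - 2*(6) + 1*(8) = -39; iterating: a(3)=-39, a(4)=-25, a(5)=138, a(6)=-127, a(7)=-174, a(8)=566, a(9)=-345, a(10)=-961, a(11)=2217, a(12)=-640, a(13)=-4755, a(14)=8252, a(15)=618, a(16)=-21877, a(17)=28893, a(18)=15479; answer 15479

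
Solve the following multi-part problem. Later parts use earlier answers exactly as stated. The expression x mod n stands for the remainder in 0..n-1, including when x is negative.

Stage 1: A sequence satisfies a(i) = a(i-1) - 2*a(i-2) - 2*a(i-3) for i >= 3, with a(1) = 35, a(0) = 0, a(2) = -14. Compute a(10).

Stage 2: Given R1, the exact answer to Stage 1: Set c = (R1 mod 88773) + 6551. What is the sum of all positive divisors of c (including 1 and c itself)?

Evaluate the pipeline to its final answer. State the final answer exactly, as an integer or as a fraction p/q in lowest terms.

Stage 1: a(3) = 1*(-14) - 2*(35) - 2*(0) = -84; iterating: a(3)=-84, a(4)=-126, a(5)=70, a(6)=490, a(7)=602, a(8)=-518, a(9)=-2702, a(10)=-2870; answer -2870
Stage 2: R1 = -2870; c = 92454; 92454 = 2 * 3 * 19 * 811; sigma = (1 + 2) * (1 + 3) * (1 + 19) * (1 + 811) = 3 * 4 * 20 * 812 = 194880; answer 194880

194880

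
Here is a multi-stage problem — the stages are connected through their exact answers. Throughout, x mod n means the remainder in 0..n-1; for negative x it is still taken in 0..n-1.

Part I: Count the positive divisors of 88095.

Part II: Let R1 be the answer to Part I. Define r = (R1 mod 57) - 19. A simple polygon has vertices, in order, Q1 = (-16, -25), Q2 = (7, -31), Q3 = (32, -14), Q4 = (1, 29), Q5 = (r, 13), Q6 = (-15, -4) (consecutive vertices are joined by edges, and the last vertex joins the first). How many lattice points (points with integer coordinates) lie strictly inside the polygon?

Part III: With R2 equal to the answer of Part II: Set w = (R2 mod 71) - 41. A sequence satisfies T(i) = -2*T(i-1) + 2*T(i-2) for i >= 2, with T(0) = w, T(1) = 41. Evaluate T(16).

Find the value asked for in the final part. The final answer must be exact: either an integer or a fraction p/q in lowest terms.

-59057408

Part I: 88095 = 3 * 5 * 7 * 839; number of divisors = (1+1) * (1+1) * (1+1) * (1+1) = 16; answer 16
Part II: R1 = 16; r = -3; cross terms: (-16*-31 - 7*-25)=671, (7*-14 - 32*-31)=894, (32*29 - 1*-14)=942, (1*13 - -3*29)=100, (-3*-4 - -15*13)=207, (-15*-25 - -16*-4)=311; twice the area = |3125| = 3125; area = 3125/2; boundary points = 1 + 1 + 1 + 4 + 1 + 1 = 9; strictly interior points = area - boundary/2 + 1 = 1559; answer 1559
Part III: R2 = 1559; w = 27; T(2) = -2*(41) + 2*(27) = -28; iterating: T(2)=-28, T(3)=138, T(4)=-332, T(5)=940, T(6)=-2544, T(7)=6968, T(8)=-19024, T(9)=51984, T(10)=-142016, T(11)=388000, T(12)=-1060032, T(13)=2896064, T(14)=-7912192, T(15)=21616512, T(16)=-59057408; answer -59057408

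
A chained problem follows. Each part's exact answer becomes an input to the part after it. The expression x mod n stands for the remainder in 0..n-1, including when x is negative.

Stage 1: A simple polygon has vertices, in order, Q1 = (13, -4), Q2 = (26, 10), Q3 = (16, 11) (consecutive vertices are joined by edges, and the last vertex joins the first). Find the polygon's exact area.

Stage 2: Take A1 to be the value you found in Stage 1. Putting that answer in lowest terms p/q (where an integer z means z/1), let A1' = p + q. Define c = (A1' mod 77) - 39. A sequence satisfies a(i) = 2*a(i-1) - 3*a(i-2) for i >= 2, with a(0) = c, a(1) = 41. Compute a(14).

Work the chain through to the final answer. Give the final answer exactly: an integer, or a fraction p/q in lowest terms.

30904

Stage 1: cross terms: (13*10 - 26*-4)=234, (26*11 - 16*10)=126, (16*-4 - 13*11)=-207; twice the area = |153| = 153; area = 153/2; answer 153/2
Stage 2: A1 = 153/2; threaded value p + q = 155; c = -38; a(2) = 2*(41) - 3*(-38) = 196; iterating: a(2)=196, a(3)=269, a(4)=-50, a(5)=-907, a(6)=-1664, a(7)=-607, a(8)=3778, a(9)=9377, a(10)=7420, a(11)=-13291, a(12)=-48842, a(13)=-57811, a(14)=30904; answer 30904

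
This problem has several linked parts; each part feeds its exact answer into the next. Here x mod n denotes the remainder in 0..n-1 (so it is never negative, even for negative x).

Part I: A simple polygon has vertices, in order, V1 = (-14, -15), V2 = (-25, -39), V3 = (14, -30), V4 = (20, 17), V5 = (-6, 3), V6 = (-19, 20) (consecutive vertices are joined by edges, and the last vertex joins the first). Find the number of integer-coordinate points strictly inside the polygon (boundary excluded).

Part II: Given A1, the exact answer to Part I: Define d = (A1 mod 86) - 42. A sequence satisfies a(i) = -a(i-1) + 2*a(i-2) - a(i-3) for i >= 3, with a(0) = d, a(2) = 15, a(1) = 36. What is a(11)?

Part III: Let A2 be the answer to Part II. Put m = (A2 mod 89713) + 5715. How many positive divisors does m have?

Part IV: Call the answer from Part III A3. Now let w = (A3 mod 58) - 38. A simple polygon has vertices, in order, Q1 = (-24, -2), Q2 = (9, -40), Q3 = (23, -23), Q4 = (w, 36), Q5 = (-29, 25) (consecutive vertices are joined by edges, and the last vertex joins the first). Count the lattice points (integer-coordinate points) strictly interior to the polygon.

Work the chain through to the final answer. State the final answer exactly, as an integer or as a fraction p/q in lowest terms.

Part I: cross terms: (-14*-39 - -25*-15)=171, (-25*-30 - 14*-39)=1296, (14*17 - 20*-30)=838, (20*3 - -6*17)=162, (-6*20 - -19*3)=-63, (-19*-15 - -14*20)=565; twice the area = |2969| = 2969; area = 2969/2; boundary points = 1 + 3 + 1 + 2 + 1 + 5 = 13; strictly interior points = area - boundary/2 + 1 = 1479; answer 1479
Part II: A1 = 1479; d = -25; a(3) = -1*(15) + 2*(36) - 1*(-25) = 82; iterating: a(3)=82, a(4)=-88, a(5)=237, a(6)=-495, a(7)=1057, a(8)=-2284, a(9)=4893, a(10)=-10518, a(11)=22588; answer 22588
Part III: A2 = 22588; m = 28303; 28303 = 11 * 31 * 83; number of divisors = (1+1) * (1+1) * (1+1) = 8; answer 8
Part IV: A3 = 8; w = -30; cross terms: (-24*-40 - 9*-2)=978, (9*-23 - 23*-40)=713, (23*36 - -30*-23)=138, (-30*25 - -29*36)=294, (-29*-2 - -24*25)=658; twice the area = |2781| = 2781; area = 2781/2; boundary points = 1 + 1 + 1 + 1 + 1 = 5; strictly interior points = area - boundary/2 + 1 = 1389; answer 1389

1389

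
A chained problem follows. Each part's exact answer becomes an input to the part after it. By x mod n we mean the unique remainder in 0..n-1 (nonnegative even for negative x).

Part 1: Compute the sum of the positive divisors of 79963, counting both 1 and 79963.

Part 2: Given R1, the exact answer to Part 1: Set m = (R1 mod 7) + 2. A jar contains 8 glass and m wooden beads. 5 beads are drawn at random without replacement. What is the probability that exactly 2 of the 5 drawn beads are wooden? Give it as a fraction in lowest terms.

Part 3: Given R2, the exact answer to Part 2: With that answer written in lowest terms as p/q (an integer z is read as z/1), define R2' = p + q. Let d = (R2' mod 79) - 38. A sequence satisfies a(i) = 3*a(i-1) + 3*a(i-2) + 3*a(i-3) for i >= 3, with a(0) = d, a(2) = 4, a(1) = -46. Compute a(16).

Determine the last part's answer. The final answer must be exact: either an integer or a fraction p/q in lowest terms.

Part 1: 79963 = 13 * 6151; sigma = (1 + 13) * (1 + 6151) = 14 * 6152 = 86128; answer 86128
Part 2: R1 = 86128; m = 2; total draws C(10,5) = 252; favorable C(2,2)*C(8,3) = 56; P = 2/9; answer 2/9
Part 3: R2 = 2/9; threaded value p + q = 11; d = -27; a(3) = 3*(4) + 3*(-46) + 3*(-27) = -207; iterating: a(3)=-207, a(4)=-747, a(5)=-2850, a(6)=-11412, a(7)=-45027, a(8)=-177867, a(9)=-702918, a(10)=-2777436, a(11)=-10974663, a(12)=-43365051, a(13)=-171351450, a(14)=-677073492, a(15)=-2675369979, a(16)=-10571384763; answer -10571384763

-10571384763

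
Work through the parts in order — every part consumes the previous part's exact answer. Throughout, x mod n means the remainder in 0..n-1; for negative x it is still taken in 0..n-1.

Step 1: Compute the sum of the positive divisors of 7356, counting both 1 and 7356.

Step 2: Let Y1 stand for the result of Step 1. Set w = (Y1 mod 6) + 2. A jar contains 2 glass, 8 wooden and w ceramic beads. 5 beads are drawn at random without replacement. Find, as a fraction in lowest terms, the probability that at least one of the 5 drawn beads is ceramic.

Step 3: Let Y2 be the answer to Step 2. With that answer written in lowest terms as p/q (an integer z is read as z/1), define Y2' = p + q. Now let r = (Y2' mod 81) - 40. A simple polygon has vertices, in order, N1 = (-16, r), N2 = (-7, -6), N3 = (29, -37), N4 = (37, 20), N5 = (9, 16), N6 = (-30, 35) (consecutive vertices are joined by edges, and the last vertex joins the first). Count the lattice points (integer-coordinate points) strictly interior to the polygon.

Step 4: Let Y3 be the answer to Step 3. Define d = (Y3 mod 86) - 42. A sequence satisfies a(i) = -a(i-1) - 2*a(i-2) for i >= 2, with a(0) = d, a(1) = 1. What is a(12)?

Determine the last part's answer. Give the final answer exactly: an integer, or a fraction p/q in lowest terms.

-459

Step 1: 7356 = 2^2 * 3 * 613; sigma = (1 + 2 + 4) * (1 + 3) * (1 + 613) = 7 * 4 * 614 = 17192; answer 17192
Step 2: Y1 = 17192; w = 4; total draws C(14,5) = 2002; complement C(10,5) = 252; favorable 2002 - 252 = 1750; P = 125/143; answer 125/143
Step 3: Y2 = 125/143; threaded value p + q = 268; r = -15; cross terms: (-16*-6 - -7*-15)=-9, (-7*-37 - 29*-6)=433, (29*20 - 37*-37)=1949, (37*16 - 9*20)=412, (9*35 - -30*16)=795, (-30*-15 - -16*35)=1010; twice the area = |4590| = 4590; area = 2295; boundary points = 9 + 1 + 1 + 4 + 1 + 2 = 18; strictly interior points = area - boundary/2 + 1 = 2287; answer 2287
Step 4: Y3 = 2287; d = 9; a(2) = -1*(1) - 2*(9) = -19; iterating: a(2)=-19, a(3)=17, a(4)=21, a(5)=-55, a(6)=13, a(7)=97, a(8)=-123, a(9)=-71, a(10)=317, a(11)=-175, a(12)=-459; answer -459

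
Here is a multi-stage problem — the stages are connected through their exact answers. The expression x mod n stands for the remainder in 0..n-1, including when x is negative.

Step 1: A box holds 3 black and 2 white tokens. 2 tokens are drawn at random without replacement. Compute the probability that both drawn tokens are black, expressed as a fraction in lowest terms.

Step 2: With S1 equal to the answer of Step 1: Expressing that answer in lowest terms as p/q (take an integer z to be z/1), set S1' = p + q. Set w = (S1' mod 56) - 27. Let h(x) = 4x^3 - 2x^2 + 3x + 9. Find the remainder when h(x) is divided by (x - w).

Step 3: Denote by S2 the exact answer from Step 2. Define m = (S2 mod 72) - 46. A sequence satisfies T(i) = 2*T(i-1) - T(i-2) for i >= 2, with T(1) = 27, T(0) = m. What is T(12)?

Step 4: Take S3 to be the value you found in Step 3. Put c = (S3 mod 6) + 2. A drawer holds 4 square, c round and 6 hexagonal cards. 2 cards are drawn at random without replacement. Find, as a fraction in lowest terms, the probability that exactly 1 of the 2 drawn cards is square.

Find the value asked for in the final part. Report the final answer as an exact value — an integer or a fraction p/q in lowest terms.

6/13

Step 1: total draws C(5,2) = 10; favorable C(3,2) = 3; P = 3/10; answer 3/10
Step 2: S1 = 3/10; threaded value p + q = 13; w = -14; remainder = value at the root: 4*(-14)^3 - 2*(-14)^2 + 3*(-14)^1 + 9 = (-10976) + (-392) + (-42) + (9) = -11401; answer -11401
Step 3: S2 = -11401; m = 1; T(2) = 2*(27) - 1*(1) = 53; iterating: T(2)=53, T(3)=79, T(4)=105, T(5)=131, T(6)=157, T(7)=183, T(8)=209, T(9)=235, T(10)=261, T(11)=287, T(12)=313; answer 313
Step 4: S3 = 313; c = 3; total draws C(13,2) = 78; favorable C(4,1)*C(9,1) = 36; P = 6/13; answer 6/13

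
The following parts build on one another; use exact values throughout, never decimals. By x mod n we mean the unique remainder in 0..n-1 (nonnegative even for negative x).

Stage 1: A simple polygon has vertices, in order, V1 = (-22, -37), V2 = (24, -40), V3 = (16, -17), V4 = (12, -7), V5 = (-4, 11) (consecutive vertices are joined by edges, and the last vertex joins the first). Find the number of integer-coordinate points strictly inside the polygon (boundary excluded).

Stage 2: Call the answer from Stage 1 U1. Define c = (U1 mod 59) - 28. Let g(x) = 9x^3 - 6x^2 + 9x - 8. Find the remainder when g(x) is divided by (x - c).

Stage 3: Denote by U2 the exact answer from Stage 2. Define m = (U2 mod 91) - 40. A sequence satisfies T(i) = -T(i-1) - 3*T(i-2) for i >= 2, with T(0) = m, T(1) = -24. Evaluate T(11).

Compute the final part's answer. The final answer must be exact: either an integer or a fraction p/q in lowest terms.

Stage 1: cross terms: (-22*-40 - 24*-37)=1768, (24*-17 - 16*-40)=232, (16*-7 - 12*-17)=92, (12*11 - -4*-7)=104, (-4*-37 - -22*11)=390; twice the area = |2586| = 2586; area = 1293; boundary points = 1 + 1 + 2 + 2 + 6 = 12; strictly interior points = area - boundary/2 + 1 = 1288; answer 1288
Stage 2: U1 = 1288; c = 21; remainder = value at the root: 9*(21)^3 - 6*(21)^2 + 9*(21)^1 - 8 = (83349) + (-2646) + (189) + (-8) = 80884; answer 80884
Stage 3: U2 = 80884; m = 36; T(2) = -1*(-24) - 3*(36) = -84; iterating: T(2)=-84, T(3)=156, T(4)=96, T(5)=-564, T(6)=276, T(7)=1416, T(8)=-2244, T(9)=-2004, T(10)=8736, T(11)=-2724; answer -2724

-2724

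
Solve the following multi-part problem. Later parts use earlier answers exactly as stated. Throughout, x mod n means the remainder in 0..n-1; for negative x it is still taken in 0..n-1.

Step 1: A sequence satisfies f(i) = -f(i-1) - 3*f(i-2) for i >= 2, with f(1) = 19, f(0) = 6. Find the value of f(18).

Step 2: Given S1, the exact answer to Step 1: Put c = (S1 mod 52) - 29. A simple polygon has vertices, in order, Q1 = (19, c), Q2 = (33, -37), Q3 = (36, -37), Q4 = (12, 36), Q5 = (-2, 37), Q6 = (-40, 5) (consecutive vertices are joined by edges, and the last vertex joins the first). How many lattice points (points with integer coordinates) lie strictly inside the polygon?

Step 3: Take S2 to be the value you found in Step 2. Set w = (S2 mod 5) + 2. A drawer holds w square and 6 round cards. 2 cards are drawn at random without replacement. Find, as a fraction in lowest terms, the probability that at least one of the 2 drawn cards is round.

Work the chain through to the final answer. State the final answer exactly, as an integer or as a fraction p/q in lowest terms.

11/12

Step 1: f(2) = -1*(19) - 3*(6) = -37; iterating: f(2)=-37, f(3)=-20, f(4)=131, f(5)=-71, f(6)=-322, f(7)=535, f(8)=431, f(9)=-2036, f(10)=743, f(11)=5365, f(12)=-7594, f(13)=-8501, f(14)=31283, f(15)=-5780, f(16)=-88069, f(17)=105409, f(18)=158798; answer 158798
Step 2: S1 = 158798; c = 13; cross terms: (19*-37 - 33*13)=-1132, (33*-37 - 36*-37)=111, (36*36 - 12*-37)=1740, (12*37 - -2*36)=516, (-2*5 - -40*37)=1470, (-40*13 - 19*5)=-615; twice the area = |2090| = 2090; area = 1045; boundary points = 2 + 3 + 1 + 1 + 2 + 1 = 10; strictly interior points = area - boundary/2 + 1 = 1041; answer 1041
Step 3: S2 = 1041; w = 3; total draws C(9,2) = 36; complement C(3,2) = 3; favorable 36 - 3 = 33; P = 11/12; answer 11/12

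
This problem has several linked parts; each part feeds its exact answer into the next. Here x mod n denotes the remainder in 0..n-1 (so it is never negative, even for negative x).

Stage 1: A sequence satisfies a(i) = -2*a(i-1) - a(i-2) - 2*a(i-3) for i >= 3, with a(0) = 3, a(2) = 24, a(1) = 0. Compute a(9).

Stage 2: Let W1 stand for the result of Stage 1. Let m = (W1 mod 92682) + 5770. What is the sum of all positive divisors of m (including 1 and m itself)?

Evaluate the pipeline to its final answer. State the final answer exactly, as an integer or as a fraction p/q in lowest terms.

Stage 1: a(3) = -2*(24) - 1*(0) - 2*(3) = -54; iterating: a(3)=-54, a(4)=84, a(5)=-162, a(6)=348, a(7)=-702, a(8)=1380, a(9)=-2754; answer -2754
Stage 2: W1 = -2754; m = 95698; 95698 = 2 * 59 * 811; sigma = (1 + 2) * (1 + 59) * (1 + 811) = 3 * 60 * 812 = 146160; answer 146160

146160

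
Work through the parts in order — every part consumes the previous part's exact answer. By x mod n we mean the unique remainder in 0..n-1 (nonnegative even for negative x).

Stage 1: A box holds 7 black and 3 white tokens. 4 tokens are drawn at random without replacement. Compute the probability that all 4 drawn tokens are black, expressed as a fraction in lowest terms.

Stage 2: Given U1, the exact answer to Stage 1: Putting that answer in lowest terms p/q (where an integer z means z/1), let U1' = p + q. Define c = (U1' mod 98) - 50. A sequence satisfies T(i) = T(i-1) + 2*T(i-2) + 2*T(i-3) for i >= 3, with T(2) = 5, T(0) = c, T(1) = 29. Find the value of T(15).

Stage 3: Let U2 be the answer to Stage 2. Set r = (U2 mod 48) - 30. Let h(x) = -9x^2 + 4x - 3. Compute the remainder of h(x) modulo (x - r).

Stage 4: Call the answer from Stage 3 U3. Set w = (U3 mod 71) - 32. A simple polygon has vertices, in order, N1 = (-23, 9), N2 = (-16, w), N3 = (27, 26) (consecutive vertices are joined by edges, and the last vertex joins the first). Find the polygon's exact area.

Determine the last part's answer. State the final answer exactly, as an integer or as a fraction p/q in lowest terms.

Stage 1: total draws C(10,4) = 210; favorable C(7,4) = 35; P = 1/6; answer 1/6
Stage 2: U1 = 1/6; threaded value p + q = 7; c = -43; T(3) = 1*(5) + 2*(29) + 2*(-43) = -23; iterating: T(3)=-23, T(4)=45, T(5)=9, T(6)=53, T(7)=161, T(8)=285, T(9)=713, T(10)=1605, T(11)=3601, T(12)=8237, T(13)=18649, T(14)=42325, T(15)=96097; answer 96097
Stage 3: U2 = 96097; r = -29; remainder = value at the root: -9*(-29)^2 + 4*(-29)^1 - 3 = (-7569) + (-116) + (-3) = -7688; answer -7688
Stage 4: U3 = -7688; w = 19; cross terms: (-23*19 - -16*9)=-293, (-16*26 - 27*19)=-929, (27*9 - -23*26)=841; twice the area = |-381| = 381; area = 381/2; answer 381/2

381/2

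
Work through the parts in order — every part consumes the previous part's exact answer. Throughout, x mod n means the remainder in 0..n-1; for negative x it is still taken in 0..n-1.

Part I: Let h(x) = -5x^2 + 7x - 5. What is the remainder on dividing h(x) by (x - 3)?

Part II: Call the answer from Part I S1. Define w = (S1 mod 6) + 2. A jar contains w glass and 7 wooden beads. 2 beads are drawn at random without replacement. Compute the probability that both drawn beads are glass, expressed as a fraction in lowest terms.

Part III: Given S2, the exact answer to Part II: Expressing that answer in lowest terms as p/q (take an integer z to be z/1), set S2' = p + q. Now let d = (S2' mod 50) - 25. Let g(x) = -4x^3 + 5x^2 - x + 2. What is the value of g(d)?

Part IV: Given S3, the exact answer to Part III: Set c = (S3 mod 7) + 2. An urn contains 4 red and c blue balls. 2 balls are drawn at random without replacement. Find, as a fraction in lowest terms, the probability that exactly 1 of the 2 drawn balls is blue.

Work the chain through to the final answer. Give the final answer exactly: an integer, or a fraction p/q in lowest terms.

8/15

Part I: remainder = value at the root: -5*(3)^2 + 7*(3)^1 - 5 = (-45) + (21) + (-5) = -29; answer -29
Part II: S1 = -29; w = 3; total draws C(10,2) = 45; favorable C(3,2) = 3; P = 1/15; answer 1/15
Part III: S2 = 1/15; threaded value p + q = 16; d = -9; -4*(-9)^3 + 5*(-9)^2 - 1*(-9)^1 + 2 = (2916) + (405) + (9) + (2) = 3332; answer 3332
Part IV: S3 = 3332; c = 2; total draws C(6,2) = 15; favorable C(2,1)*C(4,1) = 8; P = 8/15; answer 8/15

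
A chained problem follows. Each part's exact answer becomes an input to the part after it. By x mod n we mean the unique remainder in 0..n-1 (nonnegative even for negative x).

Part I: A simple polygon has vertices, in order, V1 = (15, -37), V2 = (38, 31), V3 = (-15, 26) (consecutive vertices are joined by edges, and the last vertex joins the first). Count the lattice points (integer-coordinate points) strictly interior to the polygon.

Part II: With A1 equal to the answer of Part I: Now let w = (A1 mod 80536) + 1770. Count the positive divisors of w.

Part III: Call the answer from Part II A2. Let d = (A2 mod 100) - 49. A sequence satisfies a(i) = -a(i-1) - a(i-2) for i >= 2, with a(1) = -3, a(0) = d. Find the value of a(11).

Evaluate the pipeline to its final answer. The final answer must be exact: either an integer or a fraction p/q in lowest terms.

Part I: cross terms: (15*31 - 38*-37)=1871, (38*26 - -15*31)=1453, (-15*-37 - 15*26)=165; twice the area = |3489| = 3489; area = 3489/2; boundary points = 1 + 1 + 3 = 5; strictly interior points = area - boundary/2 + 1 = 1743; answer 1743
Part II: A1 = 1743; w = 3513; 3513 = 3 * 1171; number of divisors = (1+1) * (1+1) = 4; answer 4
Part III: A2 = 4; d = -45; a(2) = -1*(-3) - 1*(-45) = 48; iterating: a(2)=48, a(3)=-45, a(4)=-3, a(5)=48, a(6)=-45, a(7)=-3, a(8)=48, a(9)=-45, a(10)=-3, a(11)=48; answer 48

48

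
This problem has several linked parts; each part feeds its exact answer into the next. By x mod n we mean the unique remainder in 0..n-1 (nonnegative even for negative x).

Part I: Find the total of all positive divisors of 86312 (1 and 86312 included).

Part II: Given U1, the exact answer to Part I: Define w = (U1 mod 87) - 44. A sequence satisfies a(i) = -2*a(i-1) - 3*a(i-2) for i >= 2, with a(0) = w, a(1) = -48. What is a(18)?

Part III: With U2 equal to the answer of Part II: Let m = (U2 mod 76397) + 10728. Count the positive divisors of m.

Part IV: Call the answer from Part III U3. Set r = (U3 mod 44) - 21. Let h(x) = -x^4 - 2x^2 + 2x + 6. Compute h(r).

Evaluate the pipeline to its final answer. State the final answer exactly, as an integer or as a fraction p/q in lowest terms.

Part I: 86312 = 2^3 * 10789; sigma = (1 + 2 + 4 + 8) * (1 + 10789) = 15 * 10790 = 161850; answer 161850
Part II: U1 = 161850; w = -14; a(2) = -2*(-48) - 3*(-14) = 138; iterating: a(2)=138, a(3)=-132, a(4)=-150, a(5)=696, a(6)=-942, a(7)=-204, a(8)=3234, a(9)=-5856, a(10)=2010, a(11)=13548, a(12)=-33126, a(13)=25608, a(14)=48162, a(15)=-173148, a(16)=201810, a(17)=115824, a(18)=-837078; answer -837078
Part III: U2 = -837078; m = 14017; 14017 = 107 * 131; number of divisors = (1+1) * (1+1) = 4; answer 4
Part IV: U3 = 4; r = -17; -1*(-17)^4 - 2*(-17)^2 + 2*(-17)^1 + 6 = (-83521) + (-578) + (-34) + (6) = -84127; answer -84127

-84127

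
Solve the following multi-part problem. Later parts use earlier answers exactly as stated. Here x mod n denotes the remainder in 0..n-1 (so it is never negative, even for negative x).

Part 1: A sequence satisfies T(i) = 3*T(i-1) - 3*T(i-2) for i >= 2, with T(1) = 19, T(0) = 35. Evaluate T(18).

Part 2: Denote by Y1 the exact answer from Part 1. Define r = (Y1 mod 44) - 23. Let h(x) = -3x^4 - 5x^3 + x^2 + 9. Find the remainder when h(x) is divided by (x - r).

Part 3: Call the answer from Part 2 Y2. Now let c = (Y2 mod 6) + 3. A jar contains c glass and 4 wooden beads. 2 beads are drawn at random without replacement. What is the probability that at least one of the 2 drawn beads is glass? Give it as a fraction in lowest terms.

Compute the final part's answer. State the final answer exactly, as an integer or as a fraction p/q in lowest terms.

10/11

Part 1: T(2) = 3*(19) - 3*(35) = -48; iterating: T(2)=-48, T(3)=-201, T(4)=-459, T(5)=-774, T(6)=-945, T(7)=-513, T(8)=1296, T(9)=5427, T(10)=12393, T(11)=20898, T(12)=25515, T(13)=13851, T(14)=-34992, T(15)=-146529, T(16)=-334611, T(17)=-564246, T(18)=-688905; answer -688905
Part 2: Y1 = -688905; r = -20; remainder = value at the root: -3*(-20)^4 - 5*(-20)^3 + 1*(-20)^2 + 9 = (-480000) + (40000) + (400) + (9) = -439591; answer -439591
Part 3: Y2 = -439591; c = 8; total draws C(12,2) = 66; complement C(4,2) = 6; favorable 66 - 6 = 60; P = 10/11; answer 10/11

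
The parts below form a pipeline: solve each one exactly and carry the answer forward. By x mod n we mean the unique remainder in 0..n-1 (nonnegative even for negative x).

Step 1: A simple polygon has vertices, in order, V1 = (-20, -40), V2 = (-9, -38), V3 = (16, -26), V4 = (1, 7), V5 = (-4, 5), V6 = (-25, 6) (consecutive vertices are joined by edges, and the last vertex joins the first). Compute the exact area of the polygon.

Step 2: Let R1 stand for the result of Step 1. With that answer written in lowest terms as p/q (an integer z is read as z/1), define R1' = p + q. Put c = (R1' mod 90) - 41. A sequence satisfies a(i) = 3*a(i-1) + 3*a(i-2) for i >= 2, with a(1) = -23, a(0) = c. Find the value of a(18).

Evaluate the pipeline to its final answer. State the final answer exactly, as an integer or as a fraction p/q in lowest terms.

-54571924503

Step 1: cross terms: (-20*-38 - -9*-40)=400, (-9*-26 - 16*-38)=842, (16*7 - 1*-26)=138, (1*5 - -4*7)=33, (-4*6 - -25*5)=101, (-25*-40 - -20*6)=1120; twice the area = |2634| = 2634; area = 1317; answer 1317
Step 2: R1 = 1317; threaded value p + q = 1318; c = 17; a(2) = 3*(-23) + 3*(17) = -18; iterating: a(2)=-18, a(3)=-123, a(4)=-423, a(5)=-1638, a(6)=-6183, a(7)=-23463, a(8)=-88938, a(9)=-337203, a(10)=-1278423, a(11)=-4846878, a(12)=-18375903, a(13)=-69668343, a(14)=-264132738, a(15)=-1001403243, a(16)=-3796607943, a(17)=-14394033558, a(18)=-54571924503; answer -54571924503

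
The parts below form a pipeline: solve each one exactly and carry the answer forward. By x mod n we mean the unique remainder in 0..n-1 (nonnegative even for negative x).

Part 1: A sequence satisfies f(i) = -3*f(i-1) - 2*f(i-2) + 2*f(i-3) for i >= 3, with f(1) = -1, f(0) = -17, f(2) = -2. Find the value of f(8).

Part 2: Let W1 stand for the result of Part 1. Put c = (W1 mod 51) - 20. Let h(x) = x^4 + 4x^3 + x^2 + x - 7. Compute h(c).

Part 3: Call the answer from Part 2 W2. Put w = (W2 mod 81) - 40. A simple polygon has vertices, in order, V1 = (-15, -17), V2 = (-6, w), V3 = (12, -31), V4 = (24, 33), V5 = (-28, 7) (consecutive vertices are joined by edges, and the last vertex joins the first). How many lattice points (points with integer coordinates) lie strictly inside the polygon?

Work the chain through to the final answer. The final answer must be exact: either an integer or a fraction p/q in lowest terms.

1337

Part 1: f(3) = -3*(-2) - 2*(-1) + 2*(-17) = -26; iterating: f(3)=-26, f(4)=80, f(5)=-192, f(6)=364, f(7)=-548, f(8)=532; answer 532
Part 2: W1 = 532; c = 2; 1*(2)^4 + 4*(2)^3 + 1*(2)^2 + 1*(2)^1 - 7 = (16) + (32) + (4) + (2) + (-7) = 47; answer 47
Part 3: W2 = 47; w = 7; cross terms: (-15*7 - -6*-17)=-207, (-6*-31 - 12*7)=102, (12*33 - 24*-31)=1140, (24*7 - -28*33)=1092, (-28*-17 - -15*7)=581; twice the area = |2708| = 2708; area = 1354; boundary points = 3 + 2 + 4 + 26 + 1 = 36; strictly interior points = area - boundary/2 + 1 = 1337; answer 1337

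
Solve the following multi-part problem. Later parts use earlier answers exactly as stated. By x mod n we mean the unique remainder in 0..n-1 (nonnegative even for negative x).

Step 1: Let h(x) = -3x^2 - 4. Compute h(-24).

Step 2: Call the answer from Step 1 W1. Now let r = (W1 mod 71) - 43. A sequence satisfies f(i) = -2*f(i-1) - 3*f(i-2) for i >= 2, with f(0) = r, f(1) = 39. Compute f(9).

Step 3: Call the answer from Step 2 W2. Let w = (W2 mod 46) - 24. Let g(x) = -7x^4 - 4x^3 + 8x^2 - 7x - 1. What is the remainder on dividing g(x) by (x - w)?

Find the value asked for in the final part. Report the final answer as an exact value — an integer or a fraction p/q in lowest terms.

Step 1: -3*(-24)^2 - 4 = (-1728) + (-4) = -1732; answer -1732
Step 2: W1 = -1732; r = 0; f(2) = -2*(39) - 3*(0) = -78; iterating: f(2)=-78, f(3)=39, f(4)=156, f(5)=-429, f(6)=390, f(7)=507, f(8)=-2184, f(9)=2847; answer 2847
Step 3: W2 = 2847; w = 17; remainder = value at the root: -7*(17)^4 - 4*(17)^3 + 8*(17)^2 - 7*(17)^1 - 1 = (-584647) + (-19652) + (2312) + (-119) + (-1) = -602107; answer -602107

-602107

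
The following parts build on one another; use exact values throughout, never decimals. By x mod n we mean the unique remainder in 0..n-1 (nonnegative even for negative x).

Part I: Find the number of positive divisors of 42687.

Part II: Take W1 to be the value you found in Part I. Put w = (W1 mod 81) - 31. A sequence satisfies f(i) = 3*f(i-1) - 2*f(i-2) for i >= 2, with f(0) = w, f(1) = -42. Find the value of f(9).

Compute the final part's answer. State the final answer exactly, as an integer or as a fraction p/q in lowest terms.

-15852

Part I: 42687 = 3^4 * 17 * 31; number of divisors = (4+1) * (1+1) * (1+1) = 20; answer 20
Part II: W1 = 20; w = -11; f(2) = 3*(-42) - 2*(-11) = -104; iterating: f(2)=-104, f(3)=-228, f(4)=-476, f(5)=-972, f(6)=-1964, f(7)=-3948, f(8)=-7916, f(9)=-15852; answer -15852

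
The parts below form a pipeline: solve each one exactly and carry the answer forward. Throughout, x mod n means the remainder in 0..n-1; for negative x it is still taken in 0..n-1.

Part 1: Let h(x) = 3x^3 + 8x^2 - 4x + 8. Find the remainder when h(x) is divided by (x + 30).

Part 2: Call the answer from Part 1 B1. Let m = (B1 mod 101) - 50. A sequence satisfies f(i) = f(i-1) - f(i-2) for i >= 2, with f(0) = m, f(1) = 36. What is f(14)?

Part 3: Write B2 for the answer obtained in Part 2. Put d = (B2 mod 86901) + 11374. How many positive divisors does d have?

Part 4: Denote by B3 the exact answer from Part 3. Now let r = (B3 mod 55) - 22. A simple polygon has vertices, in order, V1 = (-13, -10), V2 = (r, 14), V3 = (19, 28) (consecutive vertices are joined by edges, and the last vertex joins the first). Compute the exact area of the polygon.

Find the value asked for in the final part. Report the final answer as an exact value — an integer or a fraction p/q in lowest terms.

479

Part 1: remainder = value at the root: 3*(-30)^3 + 8*(-30)^2 - 4*(-30)^1 + 8 = (-81000) + (7200) + (120) + (8) = -73672; answer -73672
Part 2: B1 = -73672; m = 8; f(2) = 1*(36) - 1*(8) = 28; iterating: f(2)=28, f(3)=-8, f(4)=-36, f(5)=-28, f(6)=8, f(7)=36, f(8)=28, f(9)=-8, f(10)=-36, f(11)=-28, f(12)=8, f(13)=36, f(14)=28; answer 28
Part 3: B2 = 28; d = 11402; 11402 = 2 * 5701; number of divisors = (1+1) * (1+1) = 4; answer 4
Part 4: B3 = 4; r = -18; cross terms: (-13*14 - -18*-10)=-362, (-18*28 - 19*14)=-770, (19*-10 - -13*28)=174; twice the area = |-958| = 958; area = 479; answer 479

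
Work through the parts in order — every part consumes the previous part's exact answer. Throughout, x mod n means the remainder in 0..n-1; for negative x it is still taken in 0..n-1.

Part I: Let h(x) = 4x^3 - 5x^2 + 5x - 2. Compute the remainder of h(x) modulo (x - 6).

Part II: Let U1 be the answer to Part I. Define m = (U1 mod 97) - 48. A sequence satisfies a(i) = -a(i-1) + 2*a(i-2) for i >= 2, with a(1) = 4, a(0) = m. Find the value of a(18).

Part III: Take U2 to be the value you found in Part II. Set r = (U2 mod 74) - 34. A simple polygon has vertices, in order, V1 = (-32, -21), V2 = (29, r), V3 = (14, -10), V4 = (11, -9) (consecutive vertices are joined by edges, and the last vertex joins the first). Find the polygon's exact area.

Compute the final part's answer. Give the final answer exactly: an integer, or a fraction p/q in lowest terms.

Part I: remainder = value at the root: 4*(6)^3 - 5*(6)^2 + 5*(6)^1 - 2 = (864) + (-180) + (30) + (-2) = 712; answer 712
Part II: U1 = 712; m = -15; a(2) = -1*(4) + 2*(-15) = -34; iterating: a(2)=-34, a(3)=42, a(4)=-110, a(5)=194, a(6)=-414, a(7)=802, a(8)=-1630, a(9)=3234, a(10)=-6494, a(11)=12962, a(12)=-25950, a(13)=51874, a(14)=-103774, a(15)=207522, a(16)=-415070, a(17)=830114, a(18)=-1660254; answer -1660254
Part III: U2 = -1660254; r = -24; cross terms: (-32*-24 - 29*-21)=1377, (29*-10 - 14*-24)=46, (14*-9 - 11*-10)=-16, (11*-21 - -32*-9)=-519; twice the area = |888| = 888; area = 444; answer 444

444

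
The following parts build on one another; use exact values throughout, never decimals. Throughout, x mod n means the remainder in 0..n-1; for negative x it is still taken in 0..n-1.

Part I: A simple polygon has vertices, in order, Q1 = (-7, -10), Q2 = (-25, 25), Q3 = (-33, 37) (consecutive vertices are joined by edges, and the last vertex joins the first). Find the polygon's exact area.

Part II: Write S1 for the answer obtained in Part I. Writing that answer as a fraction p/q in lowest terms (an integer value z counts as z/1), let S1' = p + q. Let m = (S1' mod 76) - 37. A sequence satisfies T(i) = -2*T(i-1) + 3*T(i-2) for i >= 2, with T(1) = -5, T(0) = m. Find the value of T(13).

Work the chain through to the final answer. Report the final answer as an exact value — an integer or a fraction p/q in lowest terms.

Part I: cross terms: (-7*25 - -25*-10)=-425, (-25*37 - -33*25)=-100, (-33*-10 - -7*37)=589; twice the area = |64| = 64; area = 32; answer 32
Part II: S1 = 32; threaded value p + q = 33; m = -4; T(2) = -2*(-5) + 3*(-4) = -2; iterating: T(2)=-2, T(3)=-11, T(4)=16, T(5)=-65, T(6)=178, T(7)=-551, T(8)=1636, T(9)=-4925, T(10)=14758, T(11)=-44291, T(12)=132856, T(13)=-398585; answer -398585

-398585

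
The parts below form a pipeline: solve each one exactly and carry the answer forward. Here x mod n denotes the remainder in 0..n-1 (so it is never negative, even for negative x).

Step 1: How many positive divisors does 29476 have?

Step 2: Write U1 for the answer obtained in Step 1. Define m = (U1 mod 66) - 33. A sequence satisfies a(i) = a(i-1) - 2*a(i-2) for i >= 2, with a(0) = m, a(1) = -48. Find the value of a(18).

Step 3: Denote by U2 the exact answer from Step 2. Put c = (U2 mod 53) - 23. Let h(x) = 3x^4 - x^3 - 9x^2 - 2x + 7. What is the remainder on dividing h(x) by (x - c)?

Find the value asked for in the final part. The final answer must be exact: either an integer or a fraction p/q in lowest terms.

Step 1: 29476 = 2^2 * 7369; number of divisors = (2+1) * (1+1) = 6; answer 6
Step 2: U1 = 6; m = -27; a(2) = 1*(-48) - 2*(-27) = 6; iterating: a(2)=6, a(3)=102, a(4)=90, a(5)=-114, a(6)=-294, a(7)=-66, a(8)=522, a(9)=654, a(10)=-390, a(11)=-1698, a(12)=-918, a(13)=2478, a(14)=4314, a(15)=-642, a(16)=-9270, a(17)=-7986, a(18)=10554; answer 10554
Step 3: U2 = 10554; c = -16; remainder = value at the root: 3*(-16)^4 - 1*(-16)^3 - 9*(-16)^2 - 2*(-16)^1 + 7 = (196608) + (4096) + (-2304) + (32) + (7) = 198439; answer 198439

198439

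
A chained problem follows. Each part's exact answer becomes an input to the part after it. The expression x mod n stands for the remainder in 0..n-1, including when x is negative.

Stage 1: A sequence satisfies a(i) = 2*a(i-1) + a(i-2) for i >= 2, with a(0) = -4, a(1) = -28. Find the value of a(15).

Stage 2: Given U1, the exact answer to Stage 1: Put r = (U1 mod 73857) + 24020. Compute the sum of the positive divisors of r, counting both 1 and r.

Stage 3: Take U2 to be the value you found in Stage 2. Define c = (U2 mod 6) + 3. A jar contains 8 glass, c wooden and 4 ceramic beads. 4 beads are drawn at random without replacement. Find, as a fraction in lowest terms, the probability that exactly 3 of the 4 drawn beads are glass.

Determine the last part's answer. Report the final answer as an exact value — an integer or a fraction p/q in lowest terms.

56/195

Stage 1: a(2) = 2*(-28) + 1*(-4) = -60; iterating: a(2)=-60, a(3)=-148, a(4)=-356, a(5)=-860, a(6)=-2076, a(7)=-5012, a(8)=-12100, a(9)=-29212, a(10)=-70524, a(11)=-170260, a(12)=-411044, a(13)=-992348, a(14)=-2395740, a(15)=-5783828; answer -5783828
Stage 2: U1 = -5783828; r = 74895; 74895 = 3 * 5 * 4993; sigma = (1 + 3) * (1 + 5) * (1 + 4993) = 4 * 6 * 4994 = 119856; answer 119856
Stage 3: U2 = 119856; c = 3; total draws C(15,4) = 1365; favorable C(8,3)*C(7,1) = 392; P = 56/195; answer 56/195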